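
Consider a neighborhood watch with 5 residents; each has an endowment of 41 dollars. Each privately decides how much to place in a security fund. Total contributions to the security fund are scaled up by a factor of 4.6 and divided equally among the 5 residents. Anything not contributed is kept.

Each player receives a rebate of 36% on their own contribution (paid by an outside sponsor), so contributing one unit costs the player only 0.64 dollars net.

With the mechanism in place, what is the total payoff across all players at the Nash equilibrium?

1016.80 dollars

With the mechanism, a contributed unit returns (4.6/5) / 0.64 = 1.4375 per unit of net cost to the contributor — now above 1 — so contributing fully is weakly dominant for every player.
So the Nash equilibrium is full contribution by all 5; the group earns 5 × (41 × 0.36 + 4.6 × 41) = 1016.80.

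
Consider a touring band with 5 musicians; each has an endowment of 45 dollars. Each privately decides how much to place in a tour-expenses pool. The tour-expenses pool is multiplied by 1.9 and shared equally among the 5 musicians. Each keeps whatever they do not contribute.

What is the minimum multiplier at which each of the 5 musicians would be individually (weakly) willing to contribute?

A contributed unit returns (multiplier)/5 to its contributor.
This reaches 1 exactly when the multiplier is 5.

5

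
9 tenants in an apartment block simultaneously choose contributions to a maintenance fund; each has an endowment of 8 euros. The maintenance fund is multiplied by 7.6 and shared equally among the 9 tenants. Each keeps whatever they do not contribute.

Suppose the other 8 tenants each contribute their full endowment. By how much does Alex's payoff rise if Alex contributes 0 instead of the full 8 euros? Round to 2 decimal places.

1.24 euros

Switching from a contribution of 8 to 0 lets Alex keep an extra 8 euros, but lowers the maintenance fund by 8, which costs Alex their own share of that drop: 7.6/9 × 8 = 6.76.
Net gain = 8 − 6.76 = 1.24. The private return per contributed unit (0.8444) is below 1, so free-riding is indeed the best response regardless of what the others do.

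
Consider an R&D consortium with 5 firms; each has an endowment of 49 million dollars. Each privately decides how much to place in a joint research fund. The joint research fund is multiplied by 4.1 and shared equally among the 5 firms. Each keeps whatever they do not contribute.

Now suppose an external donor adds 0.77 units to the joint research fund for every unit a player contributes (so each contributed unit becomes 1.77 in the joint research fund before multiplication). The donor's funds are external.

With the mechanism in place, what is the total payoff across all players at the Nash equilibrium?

The effective private return per unit is now 4.1 × 1.77 / 5 = 1.4514 > 1, so every player's dominant strategy flips to full contribution.
At the Nash equilibrium everyone contributes 49. Group total payoff = 4.1 × 1.77 × 245 = 1777.97.

1777.97 million dollars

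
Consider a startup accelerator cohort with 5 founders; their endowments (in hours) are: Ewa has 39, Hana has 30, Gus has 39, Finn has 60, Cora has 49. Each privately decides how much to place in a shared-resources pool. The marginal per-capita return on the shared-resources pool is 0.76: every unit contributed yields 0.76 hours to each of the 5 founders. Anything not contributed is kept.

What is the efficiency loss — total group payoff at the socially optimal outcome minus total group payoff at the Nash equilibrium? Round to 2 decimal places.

The private return per contributed unit is 0.76 < 1 for everyone, so the Nash equilibrium is zero contribution and the group total is Σ E_j = 39 + 30 + 39 + 60 + 49 = 217.
Each contributed unit returns 3.800 to the group, so the social optimum is full contribution by everyone: group total = 3.800 × 217 = 824.60.
Efficiency loss = (3.800 − 1) × 217 = 607.60.

607.60 hours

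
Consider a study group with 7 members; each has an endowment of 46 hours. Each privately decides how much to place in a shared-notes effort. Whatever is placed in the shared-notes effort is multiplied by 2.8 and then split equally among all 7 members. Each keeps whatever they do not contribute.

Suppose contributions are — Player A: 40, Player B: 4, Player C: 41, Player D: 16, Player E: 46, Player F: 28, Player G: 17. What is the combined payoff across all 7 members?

667.60 hours

Total contributed: 40 + 4 + 41 + 16 + 46 + 28 + 17 = 192; total kept: 7 × 46 − 192 = 130.
The shared-notes effort pays out 2.8 × 192 = 537.60 in aggregate.
Group total = 130 + 537.60 = 667.60.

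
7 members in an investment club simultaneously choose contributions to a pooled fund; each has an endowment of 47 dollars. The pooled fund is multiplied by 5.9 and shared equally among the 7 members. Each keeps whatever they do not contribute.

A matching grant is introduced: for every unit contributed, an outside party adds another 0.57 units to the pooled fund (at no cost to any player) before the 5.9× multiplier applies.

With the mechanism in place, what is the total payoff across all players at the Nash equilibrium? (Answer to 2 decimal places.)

3047.53 dollars

Under the mechanism each unit contributed yields 5.9 × 1.57 / 7 = 1.3233 back to its contributor per unit of net cost, which exceeds 1, making full contribution the dominant choice for everyone.
So the Nash equilibrium is full contribution by all 7; the group earns 5.9 × 1.57 × 329 = 3047.53.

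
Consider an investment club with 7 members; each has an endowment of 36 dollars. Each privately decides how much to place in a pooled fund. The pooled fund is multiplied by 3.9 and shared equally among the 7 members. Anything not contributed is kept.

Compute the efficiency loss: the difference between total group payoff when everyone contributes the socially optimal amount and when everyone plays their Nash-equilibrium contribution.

730.80 dollars

Each contributed unit returns 3.9/7 = 0.5571 to its contributor — below 1 — so contributing 0 is dominant for every player. At the Nash equilibrium everyone keeps their 36, and the group total is 7 × 36 = 252.
Each contributed unit returns 3.900 to the group as a whole (0.5571 to each of 7 players), which exceeds 1, so the social optimum is full contribution: group total = 3.900 × 252 = 982.80.
Efficiency loss = 982.80 − 252 = 730.80.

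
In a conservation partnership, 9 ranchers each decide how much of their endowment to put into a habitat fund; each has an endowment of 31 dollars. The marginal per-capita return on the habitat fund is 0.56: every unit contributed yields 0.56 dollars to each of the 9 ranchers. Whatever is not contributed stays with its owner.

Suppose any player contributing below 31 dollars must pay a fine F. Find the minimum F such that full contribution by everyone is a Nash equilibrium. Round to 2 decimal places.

Given the others contribute fully, the best deviation is to contribute 0 (any partial contribution still incurs the fine and gives up units whose private return 0.56 is below 1).
Deviating from 31 to 0 saves 31 dollars but forfeits the deviator's share of the drop in the habitat fund: 0.56 × 31 = 17.36.
So the deviation gain is 31 − 17.36 = 13.64, and the fine must be at least 13.64 dollars to wipe it out.

13.64 dollars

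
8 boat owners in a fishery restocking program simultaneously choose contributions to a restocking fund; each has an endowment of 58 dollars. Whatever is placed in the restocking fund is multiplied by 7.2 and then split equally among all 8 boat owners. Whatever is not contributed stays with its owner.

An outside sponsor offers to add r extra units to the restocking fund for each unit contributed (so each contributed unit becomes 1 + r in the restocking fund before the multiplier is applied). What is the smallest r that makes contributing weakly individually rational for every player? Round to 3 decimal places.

0.111

With matching at rate r, one contributed unit becomes (1 + r) in the restocking fund and returns 7.2 × (1 + r) / 8 to the contributor.
Setting this equal to 1: 1 + r = 8/7.2 = 1.1111.
So the minimum matching rate is r = 1.1111 − 1 = 0.111.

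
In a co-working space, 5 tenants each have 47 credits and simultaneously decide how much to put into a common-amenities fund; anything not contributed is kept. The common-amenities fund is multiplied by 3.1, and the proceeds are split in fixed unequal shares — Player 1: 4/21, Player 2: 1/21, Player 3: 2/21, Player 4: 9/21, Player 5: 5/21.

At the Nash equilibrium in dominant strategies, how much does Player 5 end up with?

For player j, contributing a unit is worthwhile iff 3.1 × (j's share) ≥ 1, i.e. iff j's share is at least 0.3226.
The only share above 0.3226 is Player 4's 9/21, contributing 47; the remaining 4 contribute 0. Total contributed: 47.
Player 5 keeps 47 and receives 3.1 × 47 × 5/21 = 34.69 from the common-amenities fund, for a payoff of 81.69.

81.69 credits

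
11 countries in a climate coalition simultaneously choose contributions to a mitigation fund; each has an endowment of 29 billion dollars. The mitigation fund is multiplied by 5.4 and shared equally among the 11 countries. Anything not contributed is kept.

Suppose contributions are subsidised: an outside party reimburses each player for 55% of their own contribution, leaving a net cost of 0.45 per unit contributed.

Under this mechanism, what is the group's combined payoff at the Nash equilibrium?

With the mechanism, a contributed unit returns (5.4/11) / 0.45 = 1.0909 per unit of net cost to the contributor — now above 1 — so contributing fully is weakly dominant for every player.
At the Nash equilibrium everyone contributes 29. Group total payoff = 11 × (29 × 0.55 + 5.4 × 29) = 1898.05.

1898.05 billion dollars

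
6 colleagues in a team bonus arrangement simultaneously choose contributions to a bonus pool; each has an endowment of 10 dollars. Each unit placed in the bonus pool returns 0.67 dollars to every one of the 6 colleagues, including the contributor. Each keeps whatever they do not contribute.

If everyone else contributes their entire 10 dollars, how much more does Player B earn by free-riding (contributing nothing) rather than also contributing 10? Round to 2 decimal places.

3.30 dollars

Switching from a contribution of 10 to 0 lets Player B keep an extra 10 dollars, but lowers the bonus pool by 10, which costs Player B their own share of that drop: 0.67 × 10 = 6.70.
Net gain = 10 − 6.70 = 3.30. The private return per contributed unit (0.67) is below 1, so free-riding is indeed the best response regardless of what the others do.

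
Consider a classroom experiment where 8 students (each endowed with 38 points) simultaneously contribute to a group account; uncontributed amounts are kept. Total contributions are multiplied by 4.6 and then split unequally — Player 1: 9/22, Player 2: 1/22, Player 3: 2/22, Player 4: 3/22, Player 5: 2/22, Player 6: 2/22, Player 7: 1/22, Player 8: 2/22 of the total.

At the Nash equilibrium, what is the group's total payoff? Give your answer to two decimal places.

440.80 points

A player with share s gets back 4.6·s per unit contributed, so full contribution is dominant for anyone with s > 1/4.6 = 0.2174 and zero contribution is dominant for anyone below.
Only Player 1 (9/22) clears that bar, contributing 38; the remaining 7 contribute 0. Total contributed: 38.
The group account pays out 4.6 × 38 = 174.80 in total (split across the unequal shares, but the aggregate is all that matters for the group sum).
The 7 free-riders keep 38 each, adding 266. Group total = 266 + 174.80 = 440.80.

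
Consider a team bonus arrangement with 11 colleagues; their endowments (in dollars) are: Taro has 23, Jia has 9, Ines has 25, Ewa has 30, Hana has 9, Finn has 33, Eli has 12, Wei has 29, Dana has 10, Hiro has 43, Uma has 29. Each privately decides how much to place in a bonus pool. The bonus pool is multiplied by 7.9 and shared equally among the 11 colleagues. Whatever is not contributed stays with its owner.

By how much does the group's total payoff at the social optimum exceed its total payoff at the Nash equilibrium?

The private return per contributed unit is 7.9/11 = 0.7182 < 1 for every player regardless of endowment, so the Nash equilibrium is zero contribution and the group total is Σ E_j = 23 + 9 + 25 + 30 + 9 + 33 + 12 + 29 + 10 + 43 + 29 = 252.
Each contributed unit returns 7.900 to the group, so the social optimum is full contribution by everyone: group total = 7.900 × 252 = 1990.80.
Efficiency loss = (7.900 − 1) × 252 = 1738.80.

1738.80 dollars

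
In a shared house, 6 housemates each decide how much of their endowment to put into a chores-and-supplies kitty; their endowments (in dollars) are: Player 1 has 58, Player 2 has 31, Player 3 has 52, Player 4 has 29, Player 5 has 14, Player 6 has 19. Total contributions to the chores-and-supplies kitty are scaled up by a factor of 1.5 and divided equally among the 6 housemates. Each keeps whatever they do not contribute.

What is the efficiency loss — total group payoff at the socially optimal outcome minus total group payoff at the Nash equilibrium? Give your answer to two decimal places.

The private return per contributed unit is 1.5/6 = 0.2500 < 1 for every player regardless of endowment, so the Nash equilibrium is zero contribution and the group total is Σ E_j = 58 + 31 + 52 + 29 + 14 + 19 = 203.
Each contributed unit returns 1.500 to the group, so the social optimum is full contribution by everyone: group total = 1.500 × 203 = 304.50.
Efficiency loss = (1.500 − 1) × 203 = 101.50.

101.50 dollars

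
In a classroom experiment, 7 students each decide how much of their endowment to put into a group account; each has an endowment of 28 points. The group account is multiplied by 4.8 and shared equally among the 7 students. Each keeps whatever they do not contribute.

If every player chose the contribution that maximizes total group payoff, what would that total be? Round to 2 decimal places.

940.80 points

Each contributed unit returns 4.800 to the group as a whole (0.6857 to each of 7 players), which exceeds 1, so the social optimum is full contribution: group total = 4.800 × 196 = 940.80.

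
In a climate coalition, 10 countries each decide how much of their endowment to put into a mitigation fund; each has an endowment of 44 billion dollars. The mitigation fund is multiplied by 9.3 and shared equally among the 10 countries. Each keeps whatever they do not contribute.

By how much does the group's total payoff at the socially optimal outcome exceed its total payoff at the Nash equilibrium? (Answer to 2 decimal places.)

Each contributed unit returns 9.3/10 = 0.9300 to its contributor — below 1 — so contributing 0 is dominant for every player. At the Nash equilibrium everyone keeps their 44, and the group total is 10 × 44 = 440.
Each contributed unit returns 9.300 to the group as a whole (0.9300 to each of 10 players), which exceeds 1, so the social optimum is full contribution: group total = 9.300 × 440 = 4092.00.
Efficiency loss = 4092.00 − 440 = 3652.00.

3652.00 billion dollars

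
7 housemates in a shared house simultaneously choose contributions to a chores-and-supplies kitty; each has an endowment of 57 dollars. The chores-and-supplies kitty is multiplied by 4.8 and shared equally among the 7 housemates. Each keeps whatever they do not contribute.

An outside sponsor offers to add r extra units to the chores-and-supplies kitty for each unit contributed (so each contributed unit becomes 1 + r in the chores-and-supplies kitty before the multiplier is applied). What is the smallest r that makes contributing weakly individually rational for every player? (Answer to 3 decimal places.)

With matching at rate r, one contributed unit becomes (1 + r) in the chores-and-supplies kitty and returns 4.8 × (1 + r) / 7 to the contributor.
Setting this equal to 1: 1 + r = 7/4.8 = 1.4583.
So the minimum matching rate is r = 1.4583 − 1 = 0.458.

0.458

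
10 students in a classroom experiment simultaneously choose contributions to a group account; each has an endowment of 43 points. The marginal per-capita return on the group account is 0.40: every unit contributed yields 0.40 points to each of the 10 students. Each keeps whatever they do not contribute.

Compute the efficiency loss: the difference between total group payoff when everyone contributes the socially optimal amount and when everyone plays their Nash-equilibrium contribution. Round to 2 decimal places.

The private return per contributed unit is 0.40 < 1, so contributing 0 is dominant for every player. At the Nash equilibrium everyone keeps their 43, and the group total is 10 × 43 = 430.
Each contributed unit returns 4.000 to the group as a whole (0.40 to each of 10 players), which exceeds 1, so the social optimum is full contribution: group total = 4.000 × 430 = 1720.00.
Efficiency loss = 1720.00 − 430 = 1290.00.

1290.00 points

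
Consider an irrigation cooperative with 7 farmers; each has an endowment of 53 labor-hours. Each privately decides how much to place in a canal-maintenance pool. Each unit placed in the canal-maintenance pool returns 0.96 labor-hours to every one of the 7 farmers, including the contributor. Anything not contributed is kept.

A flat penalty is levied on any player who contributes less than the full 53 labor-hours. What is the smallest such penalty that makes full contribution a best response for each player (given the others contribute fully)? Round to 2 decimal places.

2.12 labor-hours

Given the others contribute fully, the best deviation is to contribute 0 (any partial contribution still incurs the fine and gives up units whose private return 0.96 is below 1).
Deviating from 53 to 0 saves 53 labor-hours but forfeits the deviator's share of the drop in the canal-maintenance pool: 0.96 × 53 = 50.88.
So the deviation gain is 53 − 50.88 = 2.12, and the fine must be at least 2.12 labor-hours to wipe it out.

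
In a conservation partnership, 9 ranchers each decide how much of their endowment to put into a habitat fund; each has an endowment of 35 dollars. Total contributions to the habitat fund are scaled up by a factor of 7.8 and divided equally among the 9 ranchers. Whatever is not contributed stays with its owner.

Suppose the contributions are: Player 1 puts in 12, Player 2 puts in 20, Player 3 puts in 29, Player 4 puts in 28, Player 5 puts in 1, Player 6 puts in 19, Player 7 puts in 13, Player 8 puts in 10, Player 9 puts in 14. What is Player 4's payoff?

133.53 dollars

Total contributed: 12 + 20 + 29 + 28 + 1 + 19 + 13 + 10 + 14 = 146.
Each receives 7.8 × 146 / 9 = 126.53 from the habitat fund.
Player 4 keeps 35 − 28 = 7, so Player 4's payoff is 7 + 126.53 = 133.53.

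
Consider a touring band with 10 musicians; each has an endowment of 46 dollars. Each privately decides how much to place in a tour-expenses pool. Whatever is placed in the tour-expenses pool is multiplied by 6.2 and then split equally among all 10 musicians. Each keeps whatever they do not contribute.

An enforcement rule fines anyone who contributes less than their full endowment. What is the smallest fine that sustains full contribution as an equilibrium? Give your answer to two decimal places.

17.48 dollars

Given the others contribute fully, the best deviation is to contribute 0 (any partial contribution still incurs the fine and gives up units whose private return 0.6200 is below 1).
Deviating from 46 to 0 saves 46 dollars but forfeits the deviator's share of the drop in the tour-expenses pool: 6.2/10 × 46 = 28.52.
So the deviation gain is 46 − 28.52 = 17.48, and the fine must be at least 17.48 dollars to wipe it out.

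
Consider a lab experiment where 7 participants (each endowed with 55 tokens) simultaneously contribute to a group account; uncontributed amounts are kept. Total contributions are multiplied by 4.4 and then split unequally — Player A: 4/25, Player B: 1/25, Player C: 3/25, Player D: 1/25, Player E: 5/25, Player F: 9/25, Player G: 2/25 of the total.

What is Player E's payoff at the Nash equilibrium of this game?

For player j, contributing a unit is worthwhile iff 4.4 × (j's share) ≥ 1, i.e. iff j's share is at least 0.2273.
Only Player F (9/25) clears that bar, contributing 55; the remaining 6 contribute 0. Total contributed: 55.
Player E keeps 55 and receives 4.4 × 55 × 5/25 = 48.40 from the group account, for a payoff of 103.40.

103.40 tokens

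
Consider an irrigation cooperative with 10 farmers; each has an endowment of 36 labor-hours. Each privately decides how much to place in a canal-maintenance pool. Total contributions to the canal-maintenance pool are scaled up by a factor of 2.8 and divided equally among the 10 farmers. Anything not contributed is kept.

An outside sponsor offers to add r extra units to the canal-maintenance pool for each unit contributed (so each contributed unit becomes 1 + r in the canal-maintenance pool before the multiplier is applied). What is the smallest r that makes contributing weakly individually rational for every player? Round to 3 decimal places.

With matching at rate r, one contributed unit becomes (1 + r) in the canal-maintenance pool and returns 2.8 × (1 + r) / 10 to the contributor.
Setting this equal to 1: 1 + r = 10/2.8 = 3.5714.
So the minimum matching rate is r = 3.5714 − 1 = 2.571.

2.571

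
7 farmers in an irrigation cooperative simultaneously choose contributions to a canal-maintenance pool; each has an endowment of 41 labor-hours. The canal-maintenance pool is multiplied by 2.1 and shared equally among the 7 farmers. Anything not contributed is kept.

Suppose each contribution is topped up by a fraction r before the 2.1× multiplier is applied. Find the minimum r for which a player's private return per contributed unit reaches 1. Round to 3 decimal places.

2.333

With matching at rate r, one contributed unit becomes (1 + r) in the canal-maintenance pool and returns 2.1 × (1 + r) / 7 to the contributor.
Setting this equal to 1: 1 + r = 7/2.1 = 3.3333.
So the minimum matching rate is r = 3.3333 − 1 = 2.333.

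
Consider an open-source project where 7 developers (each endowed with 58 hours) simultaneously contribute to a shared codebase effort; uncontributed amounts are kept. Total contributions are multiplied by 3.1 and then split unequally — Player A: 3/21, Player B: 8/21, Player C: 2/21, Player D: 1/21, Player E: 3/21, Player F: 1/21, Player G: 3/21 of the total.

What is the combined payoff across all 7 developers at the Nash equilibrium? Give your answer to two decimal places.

Player j's private return per contributed unit is 3.1 × (j's share). Contributing is weakly dominant for j when that share is at least 1/3.1 = 0.3226, and contributing 0 is dominant otherwise.
Only Player B (8/21) clears that bar, contributing 58; the remaining 6 contribute 0. Total contributed: 58.
The shared codebase effort pays out 3.1 × 58 = 179.80 in total (split across the unequal shares, but the aggregate is all that matters for the group sum).
The 6 free-riders keep 58 each, adding 348. Group total = 348 + 179.80 = 527.80.

527.80 hours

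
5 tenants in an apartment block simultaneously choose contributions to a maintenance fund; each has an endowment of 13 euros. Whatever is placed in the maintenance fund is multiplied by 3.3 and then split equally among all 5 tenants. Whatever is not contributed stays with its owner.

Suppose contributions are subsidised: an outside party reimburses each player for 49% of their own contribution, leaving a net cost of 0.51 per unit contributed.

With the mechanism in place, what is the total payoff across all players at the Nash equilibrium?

The effective private return per unit is now (3.3/5) / 0.51 = 1.2941 > 1, so every player's dominant strategy flips to full contribution.
So the Nash equilibrium is full contribution by all 5; the group earns 5 × (13 × 0.49 + 3.3 × 13) = 246.35.

246.35 euros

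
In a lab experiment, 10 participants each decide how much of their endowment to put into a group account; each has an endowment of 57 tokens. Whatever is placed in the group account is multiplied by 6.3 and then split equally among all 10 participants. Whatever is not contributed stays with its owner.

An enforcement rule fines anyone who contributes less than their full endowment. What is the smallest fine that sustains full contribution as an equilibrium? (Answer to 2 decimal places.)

Given the others contribute fully, the best deviation is to contribute 0 (any partial contribution still incurs the fine and gives up units whose private return 0.6300 is below 1).
Deviating from 57 to 0 saves 57 tokens but forfeits the deviator's share of the drop in the group account: 6.3/10 × 57 = 35.91.
So the deviation gain is 57 − 35.91 = 21.09, and the fine must be at least 21.09 tokens to wipe it out.

21.09 tokens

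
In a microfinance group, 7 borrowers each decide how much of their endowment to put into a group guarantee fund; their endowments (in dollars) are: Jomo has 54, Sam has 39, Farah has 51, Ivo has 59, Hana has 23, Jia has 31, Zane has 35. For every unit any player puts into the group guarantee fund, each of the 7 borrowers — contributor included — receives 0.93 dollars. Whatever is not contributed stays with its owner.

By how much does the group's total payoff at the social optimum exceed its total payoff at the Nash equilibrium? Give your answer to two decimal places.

The private return per contributed unit is 0.93 < 1 for everyone, so the Nash equilibrium is zero contribution and the group total is Σ E_j = 54 + 39 + 51 + 59 + 23 + 31 + 35 = 292.
Each contributed unit returns 6.510 to the group, so the social optimum is full contribution by everyone: group total = 6.510 × 292 = 1900.92.
Efficiency loss = (6.510 − 1) × 292 = 1608.92.

1608.92 dollars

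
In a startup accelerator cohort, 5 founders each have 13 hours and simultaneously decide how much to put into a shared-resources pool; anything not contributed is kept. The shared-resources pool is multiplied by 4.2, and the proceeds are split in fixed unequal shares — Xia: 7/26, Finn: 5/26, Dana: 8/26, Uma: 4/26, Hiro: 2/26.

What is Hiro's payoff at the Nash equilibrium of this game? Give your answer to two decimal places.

Player j's private return per contributed unit is 4.2 × (j's share). Contributing is weakly dominant for j when that share is at least 1/4.2 = 0.2381, and contributing 0 is dominant otherwise.
Xia and Dana clear that bar, contributing 13 each; the remaining 3 contribute 0. Total contributed: 26.
Hiro keeps 13 and receives 4.2 × 26 × 2/26 = 8.40 from the shared-resources pool, for a payoff of 21.40.

21.40 hours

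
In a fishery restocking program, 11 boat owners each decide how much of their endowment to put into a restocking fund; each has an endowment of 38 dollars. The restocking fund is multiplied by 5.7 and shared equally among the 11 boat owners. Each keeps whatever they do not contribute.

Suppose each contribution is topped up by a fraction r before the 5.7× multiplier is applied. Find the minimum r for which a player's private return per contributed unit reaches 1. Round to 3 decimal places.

0.930

With matching at rate r, one contributed unit becomes (1 + r) in the restocking fund and returns 5.7 × (1 + r) / 11 to the contributor.
Setting this equal to 1: 1 + r = 11/5.7 = 1.9298.
So the minimum matching rate is r = 1.9298 − 1 = 0.930.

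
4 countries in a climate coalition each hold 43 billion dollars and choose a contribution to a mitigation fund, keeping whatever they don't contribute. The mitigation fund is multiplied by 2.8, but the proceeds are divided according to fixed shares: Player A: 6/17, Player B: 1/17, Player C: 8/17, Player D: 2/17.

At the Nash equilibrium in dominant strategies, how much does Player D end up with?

Each unit j contributes comes back to j as 2.8 × (j's share), so j prefers to contribute only if that share exceeds 1/2.8 = 0.3571; otherwise keeping the unit dominates.
Player C alone (share 8/17) is above the threshold, contributing 43; the remaining 3 contribute 0. Total contributed: 43.
Player D keeps 43 and receives 2.8 × 43 × 2/17 = 14.16 from the mitigation fund, for a payoff of 57.16.

57.16 billion dollars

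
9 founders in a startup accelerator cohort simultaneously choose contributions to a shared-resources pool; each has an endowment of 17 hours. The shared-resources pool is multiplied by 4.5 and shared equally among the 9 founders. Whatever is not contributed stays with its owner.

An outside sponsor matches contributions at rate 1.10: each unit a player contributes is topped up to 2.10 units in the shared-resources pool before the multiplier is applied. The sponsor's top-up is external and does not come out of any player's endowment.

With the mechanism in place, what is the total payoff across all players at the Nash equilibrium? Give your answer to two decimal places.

1445.85 hours

The effective private return per unit is now 4.5 × 2.10 / 9 = 1.0500 > 1, so every player's dominant strategy flips to full contribution.
At the Nash equilibrium everyone contributes 17. Group total payoff = 4.5 × 2.10 × 153 = 1445.85.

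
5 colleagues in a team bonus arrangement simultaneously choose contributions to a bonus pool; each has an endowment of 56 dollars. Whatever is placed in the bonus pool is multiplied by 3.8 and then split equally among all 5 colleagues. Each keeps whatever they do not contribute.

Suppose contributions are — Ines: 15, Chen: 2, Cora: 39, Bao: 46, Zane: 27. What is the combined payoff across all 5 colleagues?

Total contributed: 15 + 2 + 39 + 46 + 27 = 129; total kept: 5 × 56 − 129 = 151.
The bonus pool pays out 3.8 × 129 = 490.20 in aggregate.
Group total = 151 + 490.20 = 641.20.

641.20 dollars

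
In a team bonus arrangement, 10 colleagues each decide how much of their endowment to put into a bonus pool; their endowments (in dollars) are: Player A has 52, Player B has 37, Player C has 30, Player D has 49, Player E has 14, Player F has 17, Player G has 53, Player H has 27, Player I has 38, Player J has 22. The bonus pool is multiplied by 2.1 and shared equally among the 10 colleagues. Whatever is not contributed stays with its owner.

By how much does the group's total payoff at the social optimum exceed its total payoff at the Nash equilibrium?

372.90 dollars

The private return per contributed unit is 2.1/10 = 0.2100 < 1 for every player regardless of endowment, so the Nash equilibrium is zero contribution and the group total is Σ E_j = 52 + 37 + 30 + 49 + 14 + 17 + 53 + 27 + 38 + 22 = 339.
Each contributed unit returns 2.100 to the group, so the social optimum is full contribution by everyone: group total = 2.100 × 339 = 711.90.
Efficiency loss = (2.100 − 1) × 339 = 372.90.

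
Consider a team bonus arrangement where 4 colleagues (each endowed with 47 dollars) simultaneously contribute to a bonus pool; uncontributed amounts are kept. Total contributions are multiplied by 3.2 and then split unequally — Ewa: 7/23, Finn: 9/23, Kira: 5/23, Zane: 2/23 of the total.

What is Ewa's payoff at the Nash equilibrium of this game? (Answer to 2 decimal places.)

For player j, contributing a unit is worthwhile iff 3.2 × (j's share) ≥ 1, i.e. iff j's share is at least 0.3125.
The only share above 0.3125 is Finn's 9/23, contributing 47; the remaining 3 contribute 0. Total contributed: 47.
Ewa keeps 47 and receives 3.2 × 47 × 7/23 = 45.77 from the bonus pool, for a payoff of 92.77.

92.77 dollars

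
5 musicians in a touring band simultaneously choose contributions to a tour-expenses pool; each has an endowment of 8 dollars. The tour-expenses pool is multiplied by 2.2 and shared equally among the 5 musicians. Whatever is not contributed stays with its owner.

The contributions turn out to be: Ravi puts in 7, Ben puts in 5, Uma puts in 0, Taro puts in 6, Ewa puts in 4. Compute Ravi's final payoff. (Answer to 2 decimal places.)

Total contributed: 7 + 5 + 0 + 6 + 4 = 22.
Each receives 2.2 × 22 / 5 = 9.68 from the tour-expenses pool.
Ravi keeps 8 − 7 = 1, so Ravi's payoff is 1 + 9.68 = 10.68.

10.68 dollars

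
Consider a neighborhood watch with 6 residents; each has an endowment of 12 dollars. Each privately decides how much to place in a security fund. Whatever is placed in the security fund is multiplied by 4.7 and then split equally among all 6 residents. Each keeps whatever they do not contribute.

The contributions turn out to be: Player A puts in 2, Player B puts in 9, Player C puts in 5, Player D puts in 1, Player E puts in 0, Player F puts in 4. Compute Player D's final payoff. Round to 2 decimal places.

27.45 dollars

Total contributed: 2 + 9 + 5 + 1 + 0 + 4 = 21.
Each receives 4.7 × 21 / 6 = 16.45 from the security fund.
Player D keeps 12 − 1 = 11, so Player D's payoff is 11 + 16.45 = 27.45.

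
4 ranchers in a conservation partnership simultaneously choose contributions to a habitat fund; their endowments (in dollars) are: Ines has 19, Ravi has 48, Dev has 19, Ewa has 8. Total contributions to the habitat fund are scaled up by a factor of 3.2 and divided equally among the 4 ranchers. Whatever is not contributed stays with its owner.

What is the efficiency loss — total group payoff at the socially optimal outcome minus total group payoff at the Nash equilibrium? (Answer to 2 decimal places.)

The private return per contributed unit is 3.2/4 = 0.8000 < 1 for every player regardless of endowment, so the Nash equilibrium is zero contribution and the group total is Σ E_j = 19 + 48 + 19 + 8 = 94.
Each contributed unit returns 3.200 to the group, so the social optimum is full contribution by everyone: group total = 3.200 × 94 = 300.80.
Efficiency loss = (3.200 − 1) × 94 = 206.80.

206.80 dollars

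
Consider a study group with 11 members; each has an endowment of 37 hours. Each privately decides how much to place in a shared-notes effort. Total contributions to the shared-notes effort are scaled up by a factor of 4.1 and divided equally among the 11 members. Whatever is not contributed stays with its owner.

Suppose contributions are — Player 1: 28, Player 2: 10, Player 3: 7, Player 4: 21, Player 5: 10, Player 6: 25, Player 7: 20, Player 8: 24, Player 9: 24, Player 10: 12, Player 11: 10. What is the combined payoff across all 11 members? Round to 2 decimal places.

Total contributed: 28 + 10 + 7 + 21 + 10 + 25 + 20 + 24 + 24 + 12 + 10 = 191; total kept: 11 × 37 − 191 = 216.
The shared-notes effort pays out 4.1 × 191 = 783.10 in aggregate.
Group total = 216 + 783.10 = 999.10.

999.10 hours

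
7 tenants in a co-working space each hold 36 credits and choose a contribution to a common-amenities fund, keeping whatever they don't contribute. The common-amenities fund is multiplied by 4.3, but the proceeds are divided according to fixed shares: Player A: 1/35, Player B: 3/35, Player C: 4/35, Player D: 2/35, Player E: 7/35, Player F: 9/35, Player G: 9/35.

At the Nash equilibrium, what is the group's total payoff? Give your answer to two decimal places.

A player with share s gets back 4.3·s per unit contributed, so full contribution is dominant for anyone with s > 1/4.3 = 0.2326 and zero contribution is dominant for anyone below.
Player F and Player G clear that bar, contributing 36 each; the remaining 5 contribute 0. Total contributed: 72.
The common-amenities fund pays out 4.3 × 72 = 309.60 in total (split across the unequal shares, but the aggregate is all that matters for the group sum).
The 5 free-riders keep 36 each, adding 180. Group total = 180 + 309.60 = 489.60.

489.60 credits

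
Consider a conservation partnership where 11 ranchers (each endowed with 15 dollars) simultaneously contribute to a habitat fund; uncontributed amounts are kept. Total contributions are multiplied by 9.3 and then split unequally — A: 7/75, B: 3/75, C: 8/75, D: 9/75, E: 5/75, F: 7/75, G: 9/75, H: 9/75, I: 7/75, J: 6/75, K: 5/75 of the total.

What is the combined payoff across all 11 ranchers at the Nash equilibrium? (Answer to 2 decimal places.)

For player j, contributing a unit is worthwhile iff 9.3 × (j's share) ≥ 1, i.e. iff j's share is at least 0.1075.
D, G and H are above the threshold, contributing 15 each; the remaining 8 contribute 0. Total contributed: 45.
The habitat fund pays out 9.3 × 45 = 418.50 in total (split across the unequal shares, but the aggregate is all that matters for the group sum).
The 8 free-riders keep 15 each, adding 120. Group total = 120 + 418.50 = 538.50.

538.50 dollars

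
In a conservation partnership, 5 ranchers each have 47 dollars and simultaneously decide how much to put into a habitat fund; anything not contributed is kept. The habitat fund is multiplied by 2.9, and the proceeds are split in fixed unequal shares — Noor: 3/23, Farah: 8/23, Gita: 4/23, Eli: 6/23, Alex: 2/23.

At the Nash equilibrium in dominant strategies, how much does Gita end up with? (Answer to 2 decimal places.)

70.70 dollars

A player with share s gets back 2.9·s per unit contributed, so full contribution is dominant for anyone with s > 1/2.9 = 0.3448 and zero contribution is dominant for anyone below.
Only Farah (8/23) clears that bar, contributing 47; the remaining 4 contribute 0. Total contributed: 47.
Gita keeps 47 and receives 2.9 × 47 × 4/23 = 23.70 from the habitat fund, for a payoff of 70.70.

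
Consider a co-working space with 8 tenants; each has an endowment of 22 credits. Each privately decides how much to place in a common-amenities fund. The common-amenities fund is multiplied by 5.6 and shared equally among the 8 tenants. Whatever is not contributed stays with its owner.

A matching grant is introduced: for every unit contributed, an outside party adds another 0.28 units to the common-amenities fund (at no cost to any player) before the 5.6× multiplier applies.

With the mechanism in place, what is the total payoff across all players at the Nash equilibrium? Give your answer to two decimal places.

176.00 credits

With the mechanism, a contributed unit returns 5.6 × 1.28 / 8 = 0.8960 per unit of net cost — still below 1 — so contributing 0 remains dominant for every player.
At the Nash equilibrium no one contributes; group total payoff = 8 × 22 = 176.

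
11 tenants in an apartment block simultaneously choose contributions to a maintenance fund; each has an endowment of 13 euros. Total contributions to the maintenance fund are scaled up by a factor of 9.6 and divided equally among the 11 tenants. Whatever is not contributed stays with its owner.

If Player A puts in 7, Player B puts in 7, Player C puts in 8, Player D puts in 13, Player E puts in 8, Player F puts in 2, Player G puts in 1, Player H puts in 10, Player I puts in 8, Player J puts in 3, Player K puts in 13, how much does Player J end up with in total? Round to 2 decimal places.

79.82 euros

Total contributed: 7 + 7 + 8 + 13 + 8 + 2 + 1 + 10 + 8 + 3 + 13 = 80.
Each receives 9.6 × 80 / 11 = 69.82 from the maintenance fund.
Player J keeps 13 − 3 = 10, so Player J's payoff is 10 + 69.82 = 79.82.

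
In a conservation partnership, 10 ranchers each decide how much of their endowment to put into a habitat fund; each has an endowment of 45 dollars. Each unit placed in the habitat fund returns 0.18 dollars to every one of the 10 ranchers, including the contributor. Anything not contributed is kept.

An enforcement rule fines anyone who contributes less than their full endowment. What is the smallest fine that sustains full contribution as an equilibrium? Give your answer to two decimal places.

36.90 dollars

Given the others contribute fully, the best deviation is to contribute 0 (any partial contribution still incurs the fine and gives up units whose private return 0.18 is below 1).
Deviating from 45 to 0 saves 45 dollars but forfeits the deviator's share of the drop in the habitat fund: 0.18 × 45 = 8.10.
So the deviation gain is 45 − 8.10 = 36.90, and the fine must be at least 36.90 dollars to wipe it out.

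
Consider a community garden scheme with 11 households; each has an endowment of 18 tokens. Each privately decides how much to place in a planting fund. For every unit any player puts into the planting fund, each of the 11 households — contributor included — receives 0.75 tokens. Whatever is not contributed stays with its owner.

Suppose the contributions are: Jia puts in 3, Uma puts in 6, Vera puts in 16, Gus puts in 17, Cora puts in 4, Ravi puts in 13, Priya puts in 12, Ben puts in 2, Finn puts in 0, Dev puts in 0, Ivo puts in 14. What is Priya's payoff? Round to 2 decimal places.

71.25 tokens

Total contributed: 3 + 6 + 16 + 17 + 4 + 13 + 12 + 2 + 0 + 0 + 14 = 87.
Each receives 0.75 × 87 = 65.25 from the planting fund.
Priya keeps 18 − 12 = 6, so Priya's payoff is 6 + 65.25 = 71.25.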